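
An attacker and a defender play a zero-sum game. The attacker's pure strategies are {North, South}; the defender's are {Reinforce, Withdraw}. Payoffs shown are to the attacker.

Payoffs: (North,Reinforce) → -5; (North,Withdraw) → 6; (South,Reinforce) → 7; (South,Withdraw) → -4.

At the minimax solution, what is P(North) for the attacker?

1/2

Row minima: North → -5, South → -4; maximin = -4.
Column maxima: Reinforce → 7, Withdraw → 6; minimax = 6.
-4 ≠ 6, so there is no saddle point; optimal play is mixed.
Let the attacker play North with probability p. Expected payoff against Reinforce: (-5)p + 7(1−p) = −12p + 7; against Withdraw: 6p + (-4)(1−p) = 10p − 4.
Setting these equal: −12p + 7 = 10p − 4 ⇒ −22p = -11 ⇒ p = 1/2, and the value is (-12)·(1/2) + 7 = 1.
For the defender: with q = P(Reinforce), equating North's and South's payoffs gives −11q + 6 = 11q − 4 ⇒ q = 5/11.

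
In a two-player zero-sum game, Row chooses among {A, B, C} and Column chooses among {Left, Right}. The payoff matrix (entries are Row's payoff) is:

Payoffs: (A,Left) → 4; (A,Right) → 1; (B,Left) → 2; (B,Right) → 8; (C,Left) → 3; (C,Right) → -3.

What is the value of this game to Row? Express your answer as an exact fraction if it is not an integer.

Row minima: A → 1, B → 2, C → -3; maximin = 2.
Column maxima: Left → 4, Right → 8; minimax = 4.
2 ≠ 4, so there is no saddle point; optimal play is mixed.
C is strictly dominated by A, so Row never plays it.
On the remaining 2×2 (A, B vs Left, Right):
Let Row play A with probability p. Expected payoff against Left: 4p + 2(1−p) = 2p + 2; against Right: 1p + 8(1−p) = −7p + 8.
Setting these equal: 2p + 2 = −7p + 8 ⇒ 9p = 6 ⇒ p = 2/3, and the value is (2)·(2/3) + 2 = 10/3.
For Column: with q = P(Left), equating A's and B's payoffs gives 3q + 1 = −6q + 8 ⇒ q = 7/9.

10/3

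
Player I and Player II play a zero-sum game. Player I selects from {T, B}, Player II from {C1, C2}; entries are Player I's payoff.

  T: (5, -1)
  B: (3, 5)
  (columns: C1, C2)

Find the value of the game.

7/2

Row minima: T → -1, B → 3; maximin = 3.
Column maxima: C1 → 5, C2 → 5; minimax = 5.
3 ≠ 5, so there is no saddle point; optimal play is mixed.
Let Player I play T with probability p. Expected payoff against C1: 5p + 3(1−p) = 2p + 3; against C2: (-1)p + 5(1−p) = −6p + 5.
Setting these equal: 2p + 3 = −6p + 5 ⇒ 8p = 2 ⇒ p = 1/4, and the value is (2)·(1/4) + 3 = 7/2.
For Player II: with q = P(C1), equating T's and B's payoffs gives 6q − 1 = −2q + 5 ⇒ q = 3/4.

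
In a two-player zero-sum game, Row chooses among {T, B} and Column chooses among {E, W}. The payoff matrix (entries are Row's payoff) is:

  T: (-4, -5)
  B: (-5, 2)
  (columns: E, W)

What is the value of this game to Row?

-33/8

Row minima: T → -5, B → -5; maximin = -5.
Column maxima: E → -4, W → 2; minimax = -4.
-5 ≠ -4, so there is no saddle point; optimal play is mixed.
Let Row play T with probability p. Expected payoff against E: (-4)p + (-5)(1−p) = p − 5; against W: (-5)p + 2(1−p) = −7p + 2.
Setting these equal: p − 5 = −7p + 2 ⇒ 8p = 7 ⇒ p = 7/8, and the value is (1)·(7/8) − 5 = -33/8.
For Column: with q = P(E), equating T's and B's payoffs gives q − 5 = −7q + 2 ⇒ q = 7/8.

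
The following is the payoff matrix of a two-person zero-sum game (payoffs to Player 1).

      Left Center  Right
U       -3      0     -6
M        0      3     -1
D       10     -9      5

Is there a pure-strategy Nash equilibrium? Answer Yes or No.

Row minima: U → -6, M → -1, D → -9; maximin = -1.
Column maxima: Left → 10, Center → 3, Right → 5; minimax = 3.
-1 ≠ 3, so no pure-strategy equilibrium exists.

No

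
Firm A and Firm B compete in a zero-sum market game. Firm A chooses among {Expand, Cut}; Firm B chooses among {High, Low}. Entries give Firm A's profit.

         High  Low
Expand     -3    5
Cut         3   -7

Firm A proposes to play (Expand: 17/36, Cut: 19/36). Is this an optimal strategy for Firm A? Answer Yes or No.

No

Against High this mix gives (17/36)·(-3) + (19/36)·3 = 1/6.
Against Low this mix gives (17/36)·5 + (19/36)·(-7) = -4/3.
Firm B will play Low, holding Firm A to -4/3. Shifting weight toward the row that does better against Low would raise this floor (the equalizing mix achieves -1/3 against both Low and High), so the proposed strategy is not optimal.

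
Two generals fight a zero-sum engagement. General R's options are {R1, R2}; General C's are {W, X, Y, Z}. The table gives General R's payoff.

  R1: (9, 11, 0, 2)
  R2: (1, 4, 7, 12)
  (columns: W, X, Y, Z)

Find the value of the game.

Row minima: R1 → 0, R2 → 1; maximin = 1.
Column maxima: W → 9, X → 11, Y → 7, Z → 12; minimax = 7.
1 ≠ 7, so there is no saddle point; optimal play is mixed.
X is strictly dominated by W (it gives General R strictly more in every row), so General C never plays it.
Z is strictly dominated by Y (it gives General R strictly more in every row), so General C never plays it.
On the remaining 2×2 (R1, R2 vs W, Y):
Let General R play R1 with probability p. Expected payoff against W: 9p + 1(1−p) = 8p + 1; against Y: 0p + 7(1−p) = −7p + 7.
Setting these equal: 8p + 1 = −7p + 7 ⇒ 15p = 6 ⇒ p = 2/5, and the value is (8)·(2/5) + 1 = 21/5.
For General C: with q = P(W), equating R1's and R2's payoffs gives 9q = −6q + 7 ⇒ q = 7/15.

21/5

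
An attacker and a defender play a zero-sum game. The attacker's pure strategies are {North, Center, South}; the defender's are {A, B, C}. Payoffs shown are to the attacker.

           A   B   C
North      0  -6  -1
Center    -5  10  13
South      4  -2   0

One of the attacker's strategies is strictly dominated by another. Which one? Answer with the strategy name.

North

South gives a strictly higher payoff than North against every column: 4 > 0, -2 > -6, 0 > -1.
So North is strictly dominated and the attacker never plays it.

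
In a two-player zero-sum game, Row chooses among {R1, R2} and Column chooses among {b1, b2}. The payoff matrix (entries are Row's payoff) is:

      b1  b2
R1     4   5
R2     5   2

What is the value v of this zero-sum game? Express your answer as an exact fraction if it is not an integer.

Row minima: R1 → 4, R2 → 2; maximin = 4.
Column maxima: b1 → 5, b2 → 5; minimax = 5.
4 ≠ 5, so there is no saddle point; optimal play is mixed.
Let Row play R1 with probability p. Expected payoff against b1: 4p + 5(1−p) = −p + 5; against b2: 5p + 2(1−p) = 3p + 2.
Setting these equal: −p + 5 = 3p + 2 ⇒ −4p = -3 ⇒ p = 3/4, and the value is (-1)·(3/4) + 5 = 17/4.
For Column: with q = P(b1), equating R1's and R2's payoffs gives −q + 5 = 3q + 2 ⇒ q = 3/4.

17/4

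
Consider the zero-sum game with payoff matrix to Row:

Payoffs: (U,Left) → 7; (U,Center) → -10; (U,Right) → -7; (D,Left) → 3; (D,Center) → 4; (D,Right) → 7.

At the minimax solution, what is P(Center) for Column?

Row minima: U → -10, D → 3; maximin = 3.
Column maxima: Left → 7, Center → 4, Right → 7; minimax = 4.
3 ≠ 4, so there is no saddle point; optimal play is mixed.
Right is strictly dominated by Center (it gives Row strictly more in every row), so Column never plays it.
On the remaining 2×2 (U, D vs Left, Center):
Let Row play U with probability p. Expected payoff against Left: 7p + 3(1−p) = 4p + 3; against Center: (-10)p + 4(1−p) = −14p + 4.
Setting these equal: 4p + 3 = −14p + 4 ⇒ 18p = 1 ⇒ p = 1/18, and the value is (4)·(1/18) + 3 = 29/9.
For Column: with q = P(Left), equating U's and D's payoffs gives 17q − 10 = −q + 4 ⇒ q = 7/9.

2/9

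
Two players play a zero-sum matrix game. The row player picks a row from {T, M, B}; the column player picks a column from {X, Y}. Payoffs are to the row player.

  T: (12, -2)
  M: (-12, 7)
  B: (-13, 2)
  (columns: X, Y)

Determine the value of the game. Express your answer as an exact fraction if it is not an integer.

20/11

Row minima: T → -2, M → -12, B → -13; maximin = -2.
Column maxima: X → 12, Y → 7; minimax = 7.
-2 ≠ 7, so there is no saddle point; optimal play is mixed.
B is strictly dominated by M, so the row player never plays it.
On the remaining 2×2 (T, M vs X, Y):
Let the row player play T with probability p. Expected payoff against X: 12p + (-12)(1−p) = 24p − 12; against Y: (-2)p + 7(1−p) = −9p + 7.
Setting these equal: 24p − 12 = −9p + 7 ⇒ 33p = 19 ⇒ p = 19/33, and the value is (24)·(19/33) − 12 = 20/11.
For the column player: with q = P(X), equating T's and M's payoffs gives 14q − 2 = −19q + 7 ⇒ q = 3/11.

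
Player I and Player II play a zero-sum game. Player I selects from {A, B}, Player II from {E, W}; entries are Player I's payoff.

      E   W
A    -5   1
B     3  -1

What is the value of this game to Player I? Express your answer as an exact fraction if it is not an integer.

Row minima: A → -5, B → -1; maximin = -1.
Column maxima: E → 3, W → 1; minimax = 1.
-1 ≠ 1, so there is no saddle point; optimal play is mixed.
Let Player I play A with probability p. Expected payoff against E: (-5)p + 3(1−p) = −8p + 3; against W: 1p + (-1)(1−p) = 2p − 1.
Setting these equal: −8p + 3 = 2p − 1 ⇒ −10p = -4 ⇒ p = 2/5, and the value is (-8)·(2/5) + 3 = -1/5.
For Player II: with q = P(E), equating A's and B's payoffs gives −6q + 1 = 4q − 1 ⇒ q = 1/5.

-1/5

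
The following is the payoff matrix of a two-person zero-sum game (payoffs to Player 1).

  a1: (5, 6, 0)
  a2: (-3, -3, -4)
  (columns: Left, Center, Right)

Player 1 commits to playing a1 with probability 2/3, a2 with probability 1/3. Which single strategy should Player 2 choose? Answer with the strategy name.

Right

If Player 2 plays Left, Player 1's expected payoff is (2/3)·5 + (1/3)·(-3) = 7/3.
If Player 2 plays Center, Player 1's expected payoff is (2/3)·6 + (1/3)·(-3) = 3.
If Player 2 plays Right, Player 1's expected payoff is (2/3)·0 + (1/3)·(-4) = -4/3.
Player 2 minimizes Player 1's payoff; the smallest is -4/3, so the best response is Right.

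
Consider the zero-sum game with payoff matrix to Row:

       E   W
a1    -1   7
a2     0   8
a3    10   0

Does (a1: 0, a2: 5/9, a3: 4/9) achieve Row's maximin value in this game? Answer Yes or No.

Against E this mix gives (5/9)·0 + (4/9)·10 = 40/9.
Against W this mix gives (5/9)·8 + (4/9)·0 = 40/9.
All of Column's active replies (E, W) yield 40/9, and no column does worse for Row. The mix makes Column indifferent and guarantees 40/9, so it is optimal.

Yes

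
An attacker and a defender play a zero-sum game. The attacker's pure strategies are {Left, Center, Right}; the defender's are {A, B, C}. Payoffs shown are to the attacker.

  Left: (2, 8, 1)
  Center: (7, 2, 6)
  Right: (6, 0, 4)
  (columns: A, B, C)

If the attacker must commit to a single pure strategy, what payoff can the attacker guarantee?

Row minima: Left → 1, Center → 2, Right → 0.
The best of these is 2.

2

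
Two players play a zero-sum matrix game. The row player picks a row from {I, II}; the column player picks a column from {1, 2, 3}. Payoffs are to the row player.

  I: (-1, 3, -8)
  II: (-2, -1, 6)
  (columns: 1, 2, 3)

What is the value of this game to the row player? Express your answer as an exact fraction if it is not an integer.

Row minima: I → -8, II → -2; maximin = -2.
Column maxima: 1 → -1, 2 → 3, 3 → 6; minimax = -1.
-2 ≠ -1, so there is no saddle point; optimal play is mixed.
2 is strictly dominated by 1 (it gives the row player strictly more in every row), so the column player never plays it.
On the remaining 2×2 (I, II vs 1, 3):
Let the row player play I with probability p. Expected payoff against 1: (-1)p + (-2)(1−p) = p − 2; against 3: (-8)p + 6(1−p) = −14p + 6.
Setting these equal: p − 2 = −14p + 6 ⇒ 15p = 8 ⇒ p = 8/15, and the value is (1)·(8/15) − 2 = -22/15.
For the column player: with q = P(1), equating I's and II's payoffs gives 7q − 8 = −8q + 6 ⇒ q = 14/15.

-22/15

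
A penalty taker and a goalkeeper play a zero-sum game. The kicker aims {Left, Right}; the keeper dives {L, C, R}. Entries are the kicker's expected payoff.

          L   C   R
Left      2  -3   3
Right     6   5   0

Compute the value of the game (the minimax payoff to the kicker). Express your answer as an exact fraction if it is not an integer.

Row minima: Left → -3, Right → 0; maximin = 0.
Column maxima: L → 6, C → 5, R → 3; minimax = 3.
0 ≠ 3, so there is no saddle point; optimal play is mixed.
L is strictly dominated by C (it gives the kicker strictly more in every row), so the keeper never plays it.
On the remaining 2×2 (Left, Right vs C, R):
Let the kicker play Left with probability p. Expected payoff against C: (-3)p + 5(1−p) = −8p + 5; against R: 3p + 0(1−p) = 3p.
Setting these equal: −8p + 5 = 3p ⇒ −11p = -5 ⇒ p = 5/11, and the value is (-8)·(5/11) + 5 = 15/11.
For the keeper: with q = P(C), equating Left's and Right's payoffs gives −6q + 3 = 5q ⇒ q = 3/11.

15/11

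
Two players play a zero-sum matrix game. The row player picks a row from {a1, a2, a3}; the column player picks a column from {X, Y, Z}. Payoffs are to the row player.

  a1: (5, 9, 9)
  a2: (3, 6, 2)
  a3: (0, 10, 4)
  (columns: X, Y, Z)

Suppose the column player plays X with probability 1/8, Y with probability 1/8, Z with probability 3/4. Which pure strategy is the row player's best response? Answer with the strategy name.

Expected payoff of a1: (1/8)·5 + (1/8)·9 + (3/4)·9 = 17/2.
Expected payoff of a2: (1/8)·3 + (1/8)·6 + (3/4)·2 = 21/8.
Expected payoff of a3: (1/8)·0 + (1/8)·10 + (3/4)·4 = 17/4.
The largest is 17/2, so the row player's best response is a1.

a1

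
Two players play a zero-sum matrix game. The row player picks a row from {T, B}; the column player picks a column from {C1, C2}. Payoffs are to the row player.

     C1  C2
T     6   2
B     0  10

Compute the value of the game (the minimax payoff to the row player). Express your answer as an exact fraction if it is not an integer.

Row minima: T → 2, B → 0; maximin = 2.
Column maxima: C1 → 6, C2 → 10; minimax = 6.
2 ≠ 6, so there is no saddle point; optimal play is mixed.
Let the row player play T with probability p. Expected payoff against C1: 6p + 0(1−p) = 6p; against C2: 2p + 10(1−p) = −8p + 10.
Setting these equal: 6p = −8p + 10 ⇒ 14p = 10 ⇒ p = 5/7, and the value is (6)·(5/7) = 30/7.
For the column player: with q = P(C1), equating T's and B's payoffs gives 4q + 2 = −10q + 10 ⇒ q = 4/7.

30/7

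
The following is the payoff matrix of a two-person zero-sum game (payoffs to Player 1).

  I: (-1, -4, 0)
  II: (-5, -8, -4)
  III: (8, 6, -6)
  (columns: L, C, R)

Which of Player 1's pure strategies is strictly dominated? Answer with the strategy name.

II

I gives a strictly higher payoff than II against every column: -1 > -5, -4 > -8, 0 > -4.
So II is strictly dominated and Player 1 never plays it.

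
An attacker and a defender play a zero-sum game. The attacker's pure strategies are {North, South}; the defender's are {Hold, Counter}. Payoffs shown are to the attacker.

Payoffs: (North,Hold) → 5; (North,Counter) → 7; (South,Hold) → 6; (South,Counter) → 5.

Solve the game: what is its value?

Row minima: North → 5, South → 5; maximin = 5.
Column maxima: Hold → 6, Counter → 7; minimax = 6.
5 ≠ 6, so there is no saddle point; optimal play is mixed.
Let the attacker play North with probability p. Expected payoff against Hold: 5p + 6(1−p) = −p + 6; against Counter: 7p + 5(1−p) = 2p + 5.
Setting these equal: −p + 6 = 2p + 5 ⇒ −3p = -1 ⇒ p = 1/3, and the value is (-1)·(1/3) + 6 = 17/3.
For the defender: with q = P(Hold), equating North's and South's payoffs gives −2q + 7 = q + 5 ⇒ q = 2/3.

17/3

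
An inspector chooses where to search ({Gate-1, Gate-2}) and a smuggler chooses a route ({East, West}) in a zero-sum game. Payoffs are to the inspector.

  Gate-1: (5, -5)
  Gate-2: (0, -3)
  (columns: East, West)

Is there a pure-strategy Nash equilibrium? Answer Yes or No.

Yes

Row minima: Gate-1 → -5, Gate-2 → -3; maximin = -3.
Column maxima: East → 5, West → -3; minimax = -3.
maximin = minimax = -3, so a saddle point exists.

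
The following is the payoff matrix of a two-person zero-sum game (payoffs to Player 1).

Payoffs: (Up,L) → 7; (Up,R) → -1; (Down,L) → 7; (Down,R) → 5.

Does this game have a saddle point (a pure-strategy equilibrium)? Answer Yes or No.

Yes

Row minima: Up → -1, Down → 5; maximin = 5.
Column maxima: L → 7, R → 5; minimax = 5.
maximin = minimax = 5, so a saddle point exists.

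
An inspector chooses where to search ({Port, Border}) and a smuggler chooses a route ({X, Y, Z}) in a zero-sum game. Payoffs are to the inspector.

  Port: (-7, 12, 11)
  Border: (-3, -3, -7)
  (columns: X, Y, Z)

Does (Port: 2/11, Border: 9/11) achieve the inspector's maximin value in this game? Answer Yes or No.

Yes

Against X this mix gives (2/11)·(-7) + (9/11)·(-3) = -41/11.
Against Y this mix gives (2/11)·12 + (9/11)·(-3) = -3/11.
Against Z this mix gives (2/11)·11 + (9/11)·(-7) = -41/11.
All of the smuggler's active replies (X, Z) yield -41/11, and no column does worse for the inspector. The mix makes the smuggler indifferent and guarantees -41/11, so it is optimal.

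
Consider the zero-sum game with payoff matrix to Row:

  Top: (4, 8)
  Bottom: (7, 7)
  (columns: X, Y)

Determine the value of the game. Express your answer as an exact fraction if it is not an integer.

7

Row minima: Top → 4, Bottom → 7; maximin = 7.
Column maxima: X → 7, Y → 8; minimax = 7.
Since maximin = minimax = 7, there is a saddle point and the value is 7.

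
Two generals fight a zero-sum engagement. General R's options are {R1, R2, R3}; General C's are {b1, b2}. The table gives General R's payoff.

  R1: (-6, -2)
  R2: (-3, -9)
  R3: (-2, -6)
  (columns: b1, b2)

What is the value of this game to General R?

-4

Row minima: R1 → -6, R2 → -9, R3 → -6; maximin = -6.
Column maxima: b1 → -2, b2 → -2; minimax = -2.
-6 ≠ -2, so there is no saddle point; optimal play is mixed.
R2 is strictly dominated by R3, so General R never plays it.
On the remaining 2×2 (R1, R3 vs b1, b2):
Let General R play R1 with probability p. Expected payoff against b1: (-6)p + (-2)(1−p) = −4p − 2; against b2: (-2)p + (-6)(1−p) = 4p − 6.
Setting these equal: −4p − 2 = 4p − 6 ⇒ −8p = -4 ⇒ p = 1/2, and the value is (-4)·(1/2) − 2 = -4.
For General C: with q = P(b1), equating R1's and R3's payoffs gives −4q − 2 = 4q − 6 ⇒ q = 1/2.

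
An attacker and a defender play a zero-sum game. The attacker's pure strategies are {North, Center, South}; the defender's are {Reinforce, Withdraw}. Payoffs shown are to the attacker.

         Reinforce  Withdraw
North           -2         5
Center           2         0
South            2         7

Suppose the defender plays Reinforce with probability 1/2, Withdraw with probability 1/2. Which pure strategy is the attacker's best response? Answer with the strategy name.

Expected payoff of North: (1/2)·(-2) + (1/2)·5 = 3/2.
Expected payoff of Center: (1/2)·2 + (1/2)·0 = 1.
Expected payoff of South: (1/2)·2 + (1/2)·7 = 9/2.
The largest is 9/2, so the attacker's best response is South.

South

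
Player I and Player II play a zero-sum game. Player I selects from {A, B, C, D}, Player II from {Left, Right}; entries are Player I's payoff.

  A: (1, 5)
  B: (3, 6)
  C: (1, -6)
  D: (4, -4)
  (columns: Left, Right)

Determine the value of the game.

36/11

Row minima: A → 1, B → 3, C → -6, D → -4; maximin = 3.
Column maxima: Left → 4, Right → 6; minimax = 4.
3 ≠ 4, so there is no saddle point; optimal play is mixed.
A is strictly dominated by B, so Player I never plays it.
C is strictly dominated by B, so Player I never plays it.
On the remaining 2×2 (B, D vs Left, Right):
Let Player I play B with probability p. Expected payoff against Left: 3p + 4(1−p) = −p + 4; against Right: 6p + (-4)(1−p) = 10p − 4.
Setting these equal: −p + 4 = 10p − 4 ⇒ −11p = -8 ⇒ p = 8/11, and the value is (-1)·(8/11) + 4 = 36/11.
For Player II: with q = P(Left), equating B's and D's payoffs gives −3q + 6 = 8q − 4 ⇒ q = 10/11.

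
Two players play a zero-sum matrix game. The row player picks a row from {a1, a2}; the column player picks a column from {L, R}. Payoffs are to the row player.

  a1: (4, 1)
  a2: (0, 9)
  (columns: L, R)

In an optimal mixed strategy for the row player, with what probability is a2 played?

1/4

Row minima: a1 → 1, a2 → 0; maximin = 1.
Column maxima: L → 4, R → 9; minimax = 4.
1 ≠ 4, so there is no saddle point; optimal play is mixed.
Let the row player play a1 with probability p. Expected payoff against L: 4p + 0(1−p) = 4p; against R: 1p + 9(1−p) = −8p + 9.
Setting these equal: 4p = −8p + 9 ⇒ 12p = 9 ⇒ p = 3/4, and the value is (4)·(3/4) = 3.
For the column player: with q = P(L), equating a1's and a2's payoffs gives 3q + 1 = −9q + 9 ⇒ q = 2/3.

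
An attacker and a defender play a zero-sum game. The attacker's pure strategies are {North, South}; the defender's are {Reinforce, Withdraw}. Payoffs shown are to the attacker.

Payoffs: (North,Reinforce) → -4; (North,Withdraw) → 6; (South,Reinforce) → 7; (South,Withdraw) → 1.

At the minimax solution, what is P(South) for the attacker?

Row minima: North → -4, South → 1; maximin = 1.
Column maxima: Reinforce → 7, Withdraw → 6; minimax = 6.
1 ≠ 6, so there is no saddle point; optimal play is mixed.
Let the attacker play North with probability p. Expected payoff against Reinforce: (-4)p + 7(1−p) = −11p + 7; against Withdraw: 6p + 1(1−p) = 5p + 1.
Setting these equal: −11p + 7 = 5p + 1 ⇒ −16p = -6 ⇒ p = 3/8, and the value is (-11)·(3/8) + 7 = 23/8.
For the defender: with q = P(Reinforce), equating North's and South's payoffs gives −10q + 6 = 6q + 1 ⇒ q = 5/16.

5/8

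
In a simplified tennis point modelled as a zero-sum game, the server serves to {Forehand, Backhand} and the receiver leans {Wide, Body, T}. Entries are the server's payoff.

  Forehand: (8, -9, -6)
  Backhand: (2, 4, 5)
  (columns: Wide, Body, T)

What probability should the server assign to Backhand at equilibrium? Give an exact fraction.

Row minima: Forehand → -9, Backhand → 2; maximin = 2.
Column maxima: Wide → 8, Body → 4, T → 5; minimax = 4.
2 ≠ 4, so there is no saddle point; optimal play is mixed.
T is strictly dominated by Body (it gives the server strictly more in every row), so the receiver never plays it.
On the remaining 2×2 (Forehand, Backhand vs Wide, Body):
Let the server play Forehand with probability p. Expected payoff against Wide: 8p + 2(1−p) = 6p + 2; against Body: (-9)p + 4(1−p) = −13p + 4.
Setting these equal: 6p + 2 = −13p + 4 ⇒ 19p = 2 ⇒ p = 2/19, and the value is (6)·(2/19) + 2 = 50/19.
For the receiver: with q = P(Wide), equating Forehand's and Backhand's payoffs gives 17q − 9 = −2q + 4 ⇒ q = 13/19.

17/19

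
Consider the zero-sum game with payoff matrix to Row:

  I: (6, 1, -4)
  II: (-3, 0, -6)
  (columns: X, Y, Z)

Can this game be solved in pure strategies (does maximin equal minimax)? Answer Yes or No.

Yes

Row minima: I → -4, II → -6; maximin = -4.
Column maxima: X → 6, Y → 1, Z → -4; minimax = -4.
maximin = minimax = -4, so a saddle point exists.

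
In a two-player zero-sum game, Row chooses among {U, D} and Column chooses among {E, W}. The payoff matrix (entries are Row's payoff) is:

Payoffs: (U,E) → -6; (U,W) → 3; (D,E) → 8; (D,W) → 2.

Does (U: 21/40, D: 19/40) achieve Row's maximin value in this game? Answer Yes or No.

Against E this mix gives (21/40)·(-6) + (19/40)·8 = 13/20.
Against W this mix gives (21/40)·3 + (19/40)·2 = 101/40.
Column will play E, holding Row to 13/20. Shifting weight toward the row that does better against E would raise this floor (the equalizing mix achieves 12/5 against both E and W), so the proposed strategy is not optimal.

No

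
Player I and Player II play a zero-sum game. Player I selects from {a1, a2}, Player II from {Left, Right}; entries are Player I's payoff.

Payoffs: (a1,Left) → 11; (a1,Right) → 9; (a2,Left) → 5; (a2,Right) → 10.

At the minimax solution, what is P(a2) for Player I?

2/7

Row minima: a1 → 9, a2 → 5; maximin = 9.
Column maxima: Left → 11, Right → 10; minimax = 10.
9 ≠ 10, so there is no saddle point; optimal play is mixed.
Let Player I play a1 with probability p. Expected payoff against Left: 11p + 5(1−p) = 6p + 5; against Right: 9p + 10(1−p) = −p + 10.
Setting these equal: 6p + 5 = −p + 10 ⇒ 7p = 5 ⇒ p = 5/7, and the value is (6)·(5/7) + 5 = 65/7.
For Player II: with q = P(Left), equating a1's and a2's payoffs gives 2q + 9 = −5q + 10 ⇒ q = 1/7.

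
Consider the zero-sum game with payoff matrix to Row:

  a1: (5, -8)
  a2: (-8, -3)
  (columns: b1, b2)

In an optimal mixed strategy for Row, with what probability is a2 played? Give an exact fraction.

13/18

Row minima: a1 → -8, a2 → -8; maximin = -8.
Column maxima: b1 → 5, b2 → -3; minimax = -3.
-8 ≠ -3, so there is no saddle point; optimal play is mixed.
Let Row play a1 with probability p. Expected payoff against b1: 5p + (-8)(1−p) = 13p − 8; against b2: (-8)p + (-3)(1−p) = −5p − 3.
Setting these equal: 13p − 8 = −5p − 3 ⇒ 18p = 5 ⇒ p = 5/18, and the value is (13)·(5/18) − 8 = -79/18.
For Column: with q = P(b1), equating a1's and a2's payoffs gives 13q − 8 = −5q − 3 ⇒ q = 5/18.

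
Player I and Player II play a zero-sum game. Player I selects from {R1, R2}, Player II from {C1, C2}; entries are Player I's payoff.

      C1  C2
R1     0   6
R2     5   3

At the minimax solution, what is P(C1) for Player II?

3/8

Row minima: R1 → 0, R2 → 3; maximin = 3.
Column maxima: C1 → 5, C2 → 6; minimax = 5.
3 ≠ 5, so there is no saddle point; optimal play is mixed.
Let Player I play R1 with probability p. Expected payoff against C1: 0p + 5(1−p) = −5p + 5; against C2: 6p + 3(1−p) = 3p + 3.
Setting these equal: −5p + 5 = 3p + 3 ⇒ −8p = -2 ⇒ p = 1/4, and the value is (-5)·(1/4) + 5 = 15/4.
For Player II: with q = P(C1), equating R1's and R2's payoffs gives −6q + 6 = 2q + 3 ⇒ q = 3/8.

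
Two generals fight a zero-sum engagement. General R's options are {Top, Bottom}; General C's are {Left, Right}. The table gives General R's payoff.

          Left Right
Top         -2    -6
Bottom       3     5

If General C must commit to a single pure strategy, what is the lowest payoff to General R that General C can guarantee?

3

Column maxima: Left → 3, Right → 5.
The smallest of these is 3.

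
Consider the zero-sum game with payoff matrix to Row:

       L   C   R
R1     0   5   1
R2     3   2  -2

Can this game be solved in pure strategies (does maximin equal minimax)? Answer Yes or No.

Row minima: R1 → 0, R2 → -2; maximin = 0.
Column maxima: L → 3, C → 5, R → 1; minimax = 1.
0 ≠ 1, so no pure-strategy equilibrium exists.

No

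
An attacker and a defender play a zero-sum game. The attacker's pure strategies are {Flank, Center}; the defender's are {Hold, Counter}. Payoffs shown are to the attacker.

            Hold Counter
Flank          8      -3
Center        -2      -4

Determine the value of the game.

-3

Row minima: Flank → -3, Center → -4; maximin = -3.
Column maxima: Hold → 8, Counter → -3; minimax = -3.
Since maximin = minimax = -3, there is a saddle point and the value is -3.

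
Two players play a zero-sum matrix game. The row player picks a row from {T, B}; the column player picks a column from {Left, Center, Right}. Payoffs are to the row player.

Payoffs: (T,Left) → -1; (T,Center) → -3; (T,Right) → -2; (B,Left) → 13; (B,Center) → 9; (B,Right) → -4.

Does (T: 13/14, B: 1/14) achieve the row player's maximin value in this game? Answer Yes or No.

Yes

Against Left this mix gives (13/14)·(-1) + (1/14)·13 = 0.
Against Center this mix gives (13/14)·(-3) + (1/14)·9 = -15/7.
Against Right this mix gives (13/14)·(-2) + (1/14)·(-4) = -15/7.
All of the column player's active replies (Center, Right) yield -15/7, and no column does worse for the row player. The mix makes the column player indifferent and guarantees -15/7, so it is optimal.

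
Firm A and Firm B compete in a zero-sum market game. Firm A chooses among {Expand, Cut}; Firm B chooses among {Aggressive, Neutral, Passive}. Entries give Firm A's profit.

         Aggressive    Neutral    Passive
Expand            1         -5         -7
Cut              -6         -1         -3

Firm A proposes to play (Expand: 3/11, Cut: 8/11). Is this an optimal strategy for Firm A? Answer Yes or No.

Yes

Against Aggressive this mix gives (3/11)·1 + (8/11)·(-6) = -45/11.
Against Neutral this mix gives (3/11)·(-5) + (8/11)·(-1) = -23/11.
Against Passive this mix gives (3/11)·(-7) + (8/11)·(-3) = -45/11.
All of Firm B's active replies (Aggressive, Passive) yield -45/11, and no column does worse for Firm A. The mix makes Firm B indifferent and guarantees -45/11, so it is optimal.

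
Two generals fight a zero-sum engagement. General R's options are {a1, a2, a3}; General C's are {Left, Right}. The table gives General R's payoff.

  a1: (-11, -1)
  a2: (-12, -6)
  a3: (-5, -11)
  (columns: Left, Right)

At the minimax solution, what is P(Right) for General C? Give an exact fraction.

Row minima: a1 → -11, a2 → -12, a3 → -11; maximin = -11.
Column maxima: Left → -5, Right → -1; minimax = -5.
-11 ≠ -5, so there is no saddle point; optimal play is mixed.
a2 is strictly dominated by a1, so General R never plays it.
On the remaining 2×2 (a1, a3 vs Left, Right):
Let General R play a1 with probability p. Expected payoff against Left: (-11)p + (-5)(1−p) = −6p − 5; against Right: (-1)p + (-11)(1−p) = 10p − 11.
Setting these equal: −6p − 5 = 10p − 11 ⇒ −16p = -6 ⇒ p = 3/8, and the value is (-6)·(3/8) − 5 = -29/4.
For General C: with q = P(Left), equating a1's and a3's payoffs gives −10q − 1 = 6q − 11 ⇒ q = 5/8.

3/8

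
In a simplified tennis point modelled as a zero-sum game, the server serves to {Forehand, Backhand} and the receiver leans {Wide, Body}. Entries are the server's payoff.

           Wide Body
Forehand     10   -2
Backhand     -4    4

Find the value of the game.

8/5

Row minima: Forehand → -2, Backhand → -4; maximin = -2.
Column maxima: Wide → 10, Body → 4; minimax = 4.
-2 ≠ 4, so there is no saddle point; optimal play is mixed.
Let the server play Forehand with probability p. Expected payoff against Wide: 10p + (-4)(1−p) = 14p − 4; against Body: (-2)p + 4(1−p) = −6p + 4.
Setting these equal: 14p − 4 = −6p + 4 ⇒ 20p = 8 ⇒ p = 2/5, and the value is (14)·(2/5) − 4 = 8/5.
For the receiver: with q = P(Wide), equating Forehand's and Backhand's payoffs gives 12q − 2 = −8q + 4 ⇒ q = 3/10.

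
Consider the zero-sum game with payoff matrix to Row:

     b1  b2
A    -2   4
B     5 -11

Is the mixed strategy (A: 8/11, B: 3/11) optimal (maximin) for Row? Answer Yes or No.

Yes

Against b1 this mix gives (8/11)·(-2) + (3/11)·5 = -1/11.
Against b2 this mix gives (8/11)·4 + (3/11)·(-11) = -1/11.
All of Column's active replies (b1, b2) yield -1/11, and no column does worse for Row. The mix makes Column indifferent and guarantees -1/11, so it is optimal.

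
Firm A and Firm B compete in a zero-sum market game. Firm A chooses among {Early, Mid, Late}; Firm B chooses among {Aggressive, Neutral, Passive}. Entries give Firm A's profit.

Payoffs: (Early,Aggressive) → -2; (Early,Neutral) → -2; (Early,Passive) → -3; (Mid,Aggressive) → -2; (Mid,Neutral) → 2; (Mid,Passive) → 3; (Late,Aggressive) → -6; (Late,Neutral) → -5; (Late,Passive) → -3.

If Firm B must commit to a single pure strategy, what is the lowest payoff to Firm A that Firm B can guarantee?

Column maxima: Aggressive → -2, Neutral → 2, Passive → 3.
The smallest of these is -2.

-2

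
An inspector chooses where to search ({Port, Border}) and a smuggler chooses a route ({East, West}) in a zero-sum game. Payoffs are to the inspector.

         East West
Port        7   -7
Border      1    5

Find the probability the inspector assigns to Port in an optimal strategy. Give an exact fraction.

2/9

Row minima: Port → -7, Border → 1; maximin = 1.
Column maxima: East → 7, West → 5; minimax = 5.
1 ≠ 5, so there is no saddle point; optimal play is mixed.
Let the inspector play Port with probability p. Expected payoff against East: 7p + 1(1−p) = 6p + 1; against West: (-7)p + 5(1−p) = −12p + 5.
Setting these equal: 6p + 1 = −12p + 5 ⇒ 18p = 4 ⇒ p = 2/9, and the value is (6)·(2/9) + 1 = 7/3.
For the smuggler: with q = P(East), equating Port's and Border's payoffs gives 14q − 7 = −4q + 5 ⇒ q = 2/3.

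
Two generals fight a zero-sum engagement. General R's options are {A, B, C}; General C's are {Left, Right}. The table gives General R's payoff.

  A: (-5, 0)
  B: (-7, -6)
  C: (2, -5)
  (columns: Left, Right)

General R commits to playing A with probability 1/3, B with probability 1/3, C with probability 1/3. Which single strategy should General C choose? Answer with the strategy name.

Right

If General C plays Left, General R's expected payoff is (1/3)·(-5) + (1/3)·(-7) + (1/3)·2 = -10/3.
If General C plays Right, General R's expected payoff is (1/3)·0 + (1/3)·(-6) + (1/3)·(-5) = -11/3.
General C minimizes General R's payoff; the smallest is -11/3, so the best response is Right.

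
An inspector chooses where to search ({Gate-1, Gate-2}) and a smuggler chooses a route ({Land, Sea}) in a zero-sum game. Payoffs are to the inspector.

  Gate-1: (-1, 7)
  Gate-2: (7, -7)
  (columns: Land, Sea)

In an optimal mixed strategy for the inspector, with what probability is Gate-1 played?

Row minima: Gate-1 → -1, Gate-2 → -7; maximin = -1.
Column maxima: Land → 7, Sea → 7; minimax = 7.
-1 ≠ 7, so there is no saddle point; optimal play is mixed.
Let the inspector play Gate-1 with probability p. Expected payoff against Land: (-1)p + 7(1−p) = −8p + 7; against Sea: 7p + (-7)(1−p) = 14p − 7.
Setting these equal: −8p + 7 = 14p − 7 ⇒ −22p = -14 ⇒ p = 7/11, and the value is (-8)·(7/11) + 7 = 21/11.
For the smuggler: with q = P(Land), equating Gate-1's and Gate-2's payoffs gives −8q + 7 = 14q − 7 ⇒ q = 7/11.

7/11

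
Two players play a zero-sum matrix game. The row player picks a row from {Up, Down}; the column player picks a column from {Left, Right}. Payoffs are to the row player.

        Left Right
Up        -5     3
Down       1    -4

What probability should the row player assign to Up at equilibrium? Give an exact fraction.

Row minima: Up → -5, Down → -4; maximin = -4.
Column maxima: Left → 1, Right → 3; minimax = 1.
-4 ≠ 1, so there is no saddle point; optimal play is mixed.
Let the row player play Up with probability p. Expected payoff against Left: (-5)p + 1(1−p) = −6p + 1; against Right: 3p + (-4)(1−p) = 7p − 4.
Setting these equal: −6p + 1 = 7p − 4 ⇒ −13p = -5 ⇒ p = 5/13, and the value is (-6)·(5/13) + 1 = -17/13.
For the column player: with q = P(Left), equating Up's and Down's payoffs gives −8q + 3 = 5q − 4 ⇒ q = 7/13.

5/13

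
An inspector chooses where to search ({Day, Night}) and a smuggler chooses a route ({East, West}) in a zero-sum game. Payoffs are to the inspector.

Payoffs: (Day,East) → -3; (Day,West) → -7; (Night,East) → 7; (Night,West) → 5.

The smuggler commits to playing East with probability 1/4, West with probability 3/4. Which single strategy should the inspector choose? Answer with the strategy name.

Night

Expected payoff of Day: (1/4)·(-3) + (3/4)·(-7) = -6.
Expected payoff of Night: (1/4)·7 + (3/4)·5 = 11/2.
The largest is 11/2, so the inspector's best response is Night.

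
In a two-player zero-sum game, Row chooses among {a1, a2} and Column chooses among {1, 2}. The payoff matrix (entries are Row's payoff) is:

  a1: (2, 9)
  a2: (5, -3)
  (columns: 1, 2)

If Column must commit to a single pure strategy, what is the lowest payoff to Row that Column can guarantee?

Column maxima: 1 → 5, 2 → 9.
The smallest of these is 5.

5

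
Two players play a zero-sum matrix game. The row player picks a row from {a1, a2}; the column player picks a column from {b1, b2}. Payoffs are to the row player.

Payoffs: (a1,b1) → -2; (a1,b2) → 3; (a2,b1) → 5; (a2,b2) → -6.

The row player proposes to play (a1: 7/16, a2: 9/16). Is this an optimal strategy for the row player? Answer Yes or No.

Against b1 this mix gives (7/16)·(-2) + (9/16)·5 = 31/16.
Against b2 this mix gives (7/16)·3 + (9/16)·(-6) = -33/16.
The column player will play b2, holding the row player to -33/16. Shifting weight toward the row that does better against b2 would raise this floor (the equalizing mix achieves 3/16 against both b2 and b1), so the proposed strategy is not optimal.

No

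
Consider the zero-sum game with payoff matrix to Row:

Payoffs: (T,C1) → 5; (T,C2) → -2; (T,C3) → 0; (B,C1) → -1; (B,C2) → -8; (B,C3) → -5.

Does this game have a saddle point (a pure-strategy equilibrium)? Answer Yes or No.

Row minima: T → -2, B → -8; maximin = -2.
Column maxima: C1 → 5, C2 → -2, C3 → 0; minimax = -2.
maximin = minimax = -2, so a saddle point exists.

Yes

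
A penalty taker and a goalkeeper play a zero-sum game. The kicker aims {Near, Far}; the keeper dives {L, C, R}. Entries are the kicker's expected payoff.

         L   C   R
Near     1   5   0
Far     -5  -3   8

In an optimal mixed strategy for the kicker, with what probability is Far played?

1/14

Row minima: Near → 0, Far → -5; maximin = 0.
Column maxima: L → 1, C → 5, R → 8; minimax = 1.
0 ≠ 1, so there is no saddle point; optimal play is mixed.
C is strictly dominated by L (it gives the kicker strictly more in every row), so the keeper never plays it.
On the remaining 2×2 (Near, Far vs L, R):
Let the kicker play Near with probability p. Expected payoff against L: 1p + (-5)(1−p) = 6p − 5; against R: 0p + 8(1−p) = −8p + 8.
Setting these equal: 6p − 5 = −8p + 8 ⇒ 14p = 13 ⇒ p = 13/14, and the value is (6)·(13/14) − 5 = 4/7.
For the keeper: with q = P(L), equating Near's and Far's payoffs gives q = −13q + 8 ⇒ q = 4/7.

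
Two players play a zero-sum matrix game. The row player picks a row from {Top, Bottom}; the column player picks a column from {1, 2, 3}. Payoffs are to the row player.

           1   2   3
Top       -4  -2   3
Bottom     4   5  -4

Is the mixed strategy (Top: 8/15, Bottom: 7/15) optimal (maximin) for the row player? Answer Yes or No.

Yes

Against 1 this mix gives (8/15)·(-4) + (7/15)·4 = -4/15.
Against 2 this mix gives (8/15)·(-2) + (7/15)·5 = 19/15.
Against 3 this mix gives (8/15)·3 + (7/15)·(-4) = -4/15.
All of the column player's active replies (1, 3) yield -4/15, and no column does worse for the row player. The mix makes the column player indifferent and guarantees -4/15, so it is optimal.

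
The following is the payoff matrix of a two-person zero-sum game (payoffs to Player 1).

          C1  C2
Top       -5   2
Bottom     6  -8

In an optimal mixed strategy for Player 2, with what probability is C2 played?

Row minima: Top → -5, Bottom → -8; maximin = -5.
Column maxima: C1 → 6, C2 → 2; minimax = 2.
-5 ≠ 2, so there is no saddle point; optimal play is mixed.
Let Player 1 play Top with probability p. Expected payoff against C1: (-5)p + 6(1−p) = −11p + 6; against C2: 2p + (-8)(1−p) = 10p − 8.
Setting these equal: −11p + 6 = 10p − 8 ⇒ −21p = -14 ⇒ p = 2/3, and the value is (-11)·(2/3) + 6 = -4/3.
For Player 2: with q = P(C1), equating Top's and Bottom's payoffs gives −7q + 2 = 14q − 8 ⇒ q = 10/21.

11/21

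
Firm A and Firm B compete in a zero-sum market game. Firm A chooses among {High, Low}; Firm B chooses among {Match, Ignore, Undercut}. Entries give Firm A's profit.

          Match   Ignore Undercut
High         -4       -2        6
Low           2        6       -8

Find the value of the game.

-1

Row minima: High → -4, Low → -8; maximin = -4.
Column maxima: Match → 2, Ignore → 6, Undercut → 6; minimax = 2.
-4 ≠ 2, so there is no saddle point; optimal play is mixed.
Ignore is strictly dominated by Match (it gives Firm A strictly more in every row), so Firm B never plays it.
On the remaining 2×2 (High, Low vs Match, Undercut):
Let Firm A play High with probability p. Expected payoff against Match: (-4)p + 2(1−p) = −6p + 2; against Undercut: 6p + (-8)(1−p) = 14p − 8.
Setting these equal: −6p + 2 = 14p − 8 ⇒ −20p = -10 ⇒ p = 1/2, and the value is (-6)·(1/2) + 2 = -1.
For Firm B: with q = P(Match), equating High's and Low's payoffs gives −10q + 6 = 10q − 8 ⇒ q = 7/10.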